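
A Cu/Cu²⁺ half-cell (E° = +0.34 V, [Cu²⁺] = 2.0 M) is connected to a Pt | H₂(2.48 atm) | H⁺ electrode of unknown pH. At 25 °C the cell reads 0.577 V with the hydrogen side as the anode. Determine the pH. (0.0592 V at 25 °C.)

E°_cell = 0.34 V and n = 2.
log Q = n(E° − E)/0.0592 = 2×(0.34 − 0.577)/0.0592 = -8.007.
With Q = [H⁺]^2 / ([Cu²⁺]·P(H₂)), solving for [H⁺] gives log[H⁺] = -3.656, so pH = 3.66.

pH = 3.66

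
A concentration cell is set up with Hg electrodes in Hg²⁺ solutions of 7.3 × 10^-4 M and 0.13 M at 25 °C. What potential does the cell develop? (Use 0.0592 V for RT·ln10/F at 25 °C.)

Both half-cells are Hg²⁺/Hg, so E°_cell = 0. The concentrated side is the cathode; the cell reaction moves Hg²⁺ from high to low concentration with n = 2.
Q = [Hg²⁺]_dilute/[Hg²⁺]_conc = 7.3 × 10^-4/0.13 = 0.00562.
E = 0 − (0.0592/2) log Q = −(0.0592/2)(-2.251) = 0.0666 V.

0.067 V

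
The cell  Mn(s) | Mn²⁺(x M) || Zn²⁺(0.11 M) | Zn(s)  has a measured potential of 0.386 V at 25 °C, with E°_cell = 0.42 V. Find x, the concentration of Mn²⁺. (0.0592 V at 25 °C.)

From the Nernst equation, log Q = n(E° − E)/0.0592 = 2(0.42 − 0.386)/0.0592 = 1.149, so Q = 14.1.
With Q = [Mn²⁺]/[Zn²⁺] and the known concentrations, [Mn²⁺] in the numerator gives [Mn²⁺] = 1.5 M.

1.5 M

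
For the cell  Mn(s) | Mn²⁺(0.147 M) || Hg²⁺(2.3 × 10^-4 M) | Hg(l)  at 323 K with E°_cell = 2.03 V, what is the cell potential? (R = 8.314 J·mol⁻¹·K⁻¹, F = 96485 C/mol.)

Balancing electrons gives n = 2; the reaction quotient is Q = [Mn²⁺]/[Hg²⁺] = 639.
E = E° − (RT/nF) ln Q = 2.03 − (8.314×323)/(2×96485) × (6.460) = 2.030 − 0.090 = 1.940 V.

1.94 V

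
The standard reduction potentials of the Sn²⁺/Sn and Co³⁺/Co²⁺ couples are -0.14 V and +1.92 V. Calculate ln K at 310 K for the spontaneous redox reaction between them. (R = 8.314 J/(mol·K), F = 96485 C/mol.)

ln K = 154.2

E°_cell = +1.92 − (-0.14) = 2.06 V, with n = 2 electrons transferred.
At equilibrium E = 0, so the Nernst equation gives ln K = nFE°/RT = (2)(96485)(2.06)/((8.314)(310)) = 154.24.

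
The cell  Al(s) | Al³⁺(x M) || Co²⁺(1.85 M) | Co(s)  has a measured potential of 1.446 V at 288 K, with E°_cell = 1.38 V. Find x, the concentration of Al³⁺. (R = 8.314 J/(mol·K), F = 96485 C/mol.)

From the Nernst equation, ln Q = nF(E° − E)/RT = 6×96485×(1.38 − 1.446)/(8.314×288) = -15.957, so Q = 1.17 × 10^-7.
With Q = [Al³⁺]^2/[Co²⁺]^3 and the known concentrations, [Al³⁺]^2 in the numerator gives [Al³⁺] = 8.6 × 10^-4 M.

8.6 × 10^-4 M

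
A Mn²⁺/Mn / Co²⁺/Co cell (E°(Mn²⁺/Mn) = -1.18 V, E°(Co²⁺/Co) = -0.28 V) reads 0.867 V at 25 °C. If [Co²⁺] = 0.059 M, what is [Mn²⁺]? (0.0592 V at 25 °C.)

From the Nernst equation, log Q = n(E° − E)/0.0592 = 2(0.90 − 0.867)/0.0592 = 1.115, so Q = 13.0.
With Q = [Mn²⁺]/[Co²⁺] and the known concentrations, [Mn²⁺] in the numerator gives [Mn²⁺] = 0.77 M.

0.77 M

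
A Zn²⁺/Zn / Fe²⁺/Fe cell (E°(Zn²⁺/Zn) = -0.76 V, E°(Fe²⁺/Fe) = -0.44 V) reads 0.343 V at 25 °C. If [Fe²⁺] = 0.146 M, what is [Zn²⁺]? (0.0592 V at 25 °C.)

0.024 M

From the Nernst equation, log Q = n(E° − E)/0.0592 = 2(0.32 − 0.343)/0.0592 = -0.777, so Q = 0.167.
With Q = [Zn²⁺]/[Fe²⁺] and the known concentrations, [Zn²⁺] in the numerator gives [Zn²⁺] = 0.024 M.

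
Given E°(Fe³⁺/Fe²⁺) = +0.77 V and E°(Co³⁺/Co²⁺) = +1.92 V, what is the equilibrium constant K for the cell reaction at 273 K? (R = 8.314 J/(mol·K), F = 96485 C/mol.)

1.7 × 10^21

E°_cell = +1.92 − (+0.77) = 1.15 V, with n = 1 electron transferred.
At equilibrium E = 0, so the Nernst equation gives ln K = nFE°/RT = (1)(96485)(1.15)/((8.314)(273)) = 48.89.
K = e^48.89 = 1.7 × 10^21.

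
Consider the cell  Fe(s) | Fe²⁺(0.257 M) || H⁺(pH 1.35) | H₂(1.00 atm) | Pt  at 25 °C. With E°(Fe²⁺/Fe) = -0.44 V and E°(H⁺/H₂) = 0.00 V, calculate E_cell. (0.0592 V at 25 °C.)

0.38 V

The hydrogen couple is the cathode, so E°_cell = 0.44 V; n = 2.
[H⁺] = 10^(−1.35) = 0.045 M, and Q = [Fe²⁺]·P(H₂) / [H⁺]^2 = 129.
E = E° − (0.0592/2) log Q = 0.44 − (0.0592/2)(2.110) = 0.378 V.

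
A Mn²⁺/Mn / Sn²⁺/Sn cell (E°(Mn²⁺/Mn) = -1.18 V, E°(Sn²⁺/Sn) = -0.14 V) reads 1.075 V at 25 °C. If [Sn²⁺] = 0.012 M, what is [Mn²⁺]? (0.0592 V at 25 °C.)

7.9 × 10^-4 M

From the Nernst equation, log Q = n(E° − E)/0.0592 = 2(1.04 − 1.075)/0.0592 = -1.182, so Q = 0.0657.
With Q = [Mn²⁺]/[Sn²⁺] and the known concentrations, [Mn²⁺] in the numerator gives [Mn²⁺] = 7.9 × 10^-4 M.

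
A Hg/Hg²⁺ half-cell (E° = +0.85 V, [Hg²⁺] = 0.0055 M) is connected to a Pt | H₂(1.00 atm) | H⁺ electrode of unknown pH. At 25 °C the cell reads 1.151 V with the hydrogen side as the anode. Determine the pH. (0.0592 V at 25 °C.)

pH = 6.21

E°_cell = 0.85 V and n = 2.
log Q = n(E° − E)/0.0592 = 2×(0.85 − 1.151)/0.0592 = -10.169.
With Q = [H⁺]^2 / ([Hg²⁺]·P(H₂)), solving for [H⁺] gives log[H⁺] = -6.214, so pH = 6.21.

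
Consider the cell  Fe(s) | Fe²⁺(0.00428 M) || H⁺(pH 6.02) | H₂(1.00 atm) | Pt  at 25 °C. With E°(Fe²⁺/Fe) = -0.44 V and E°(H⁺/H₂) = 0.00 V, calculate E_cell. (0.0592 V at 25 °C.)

The hydrogen couple is the cathode, so E°_cell = 0.44 V; n = 2.
[H⁺] = 10^(−6.02) = 9.5 × 10^-7 M, and Q = [Fe²⁺]·P(H₂) / [H⁺]^2 = 4.69 × 10^9.
E = E° − (0.0592/2) log Q = 0.44 − (0.0592/2)(9.671) = 0.154 V.

0.15 V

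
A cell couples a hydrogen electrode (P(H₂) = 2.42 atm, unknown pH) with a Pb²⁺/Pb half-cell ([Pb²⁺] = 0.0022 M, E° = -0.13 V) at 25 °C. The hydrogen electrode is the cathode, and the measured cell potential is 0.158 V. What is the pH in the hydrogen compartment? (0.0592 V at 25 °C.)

pH = 0.66

E°_cell = 0.13 V and n = 2.
log Q = n(E° − E)/0.0592 = 2×(0.13 − 0.158)/0.0592 = -0.946.
With Q = [Pb²⁺]·P(H₂) / [H⁺]^2, solving for [H⁺] gives log[H⁺] = -0.664, so pH = 0.66.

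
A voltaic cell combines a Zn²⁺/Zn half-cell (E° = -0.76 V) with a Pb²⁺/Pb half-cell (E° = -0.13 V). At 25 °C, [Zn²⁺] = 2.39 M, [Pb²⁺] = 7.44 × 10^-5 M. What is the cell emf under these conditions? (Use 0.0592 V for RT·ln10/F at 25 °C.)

The Pb²⁺/Pb couple has the higher reduction potential and acts as the cathode, so E°_cell = -0.13 − (-0.76) = 0.63 V.
Balancing electrons gives n = 2; the reaction quotient is Q = [Zn²⁺]/[Pb²⁺] = 3.21 × 10^4.
At 25 °C, E = E° − (0.0592/n) log Q = 0.63 − (0.0592/2)(4.507) = 0.630 − 0.133 = 0.497 V.

0.497 V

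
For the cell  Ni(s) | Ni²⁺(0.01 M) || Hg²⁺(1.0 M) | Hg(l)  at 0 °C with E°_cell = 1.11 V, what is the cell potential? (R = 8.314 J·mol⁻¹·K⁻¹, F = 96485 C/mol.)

1.16 V

Balancing electrons gives n = 2; the reaction quotient is Q = [Ni²⁺]/[Hg²⁺] = 0.0100.
E = E° − (RT/nF) ln Q = 1.11 − (8.314×273)/(2×96485) × (-4.605) = 1.110 + 0.054 = 1.164 V.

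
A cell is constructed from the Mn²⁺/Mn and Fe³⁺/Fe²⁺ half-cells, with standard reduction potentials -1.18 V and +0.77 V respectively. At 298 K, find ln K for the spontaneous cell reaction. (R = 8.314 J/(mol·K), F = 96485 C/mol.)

E°_cell = +0.77 − (-1.18) = 1.95 V, with n = 2 electrons transferred.
At equilibrium E = 0, so the Nernst equation gives ln K = nFE°/RT = (2)(96485)(1.95)/((8.314)(298)) = 151.88.

ln K = 151.9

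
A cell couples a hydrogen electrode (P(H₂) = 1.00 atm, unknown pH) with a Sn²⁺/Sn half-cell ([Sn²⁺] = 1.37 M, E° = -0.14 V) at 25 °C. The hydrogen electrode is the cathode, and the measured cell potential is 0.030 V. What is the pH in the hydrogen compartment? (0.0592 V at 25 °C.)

pH = 1.79

E°_cell = 0.14 V and n = 2.
log Q = n(E° − E)/0.0592 = 2×(0.14 − 0.030)/0.0592 = 3.716.
With Q = [Sn²⁺]·P(H₂) / [H⁺]^2, solving for [H⁺] gives log[H⁺] = -1.790, so pH = 1.79.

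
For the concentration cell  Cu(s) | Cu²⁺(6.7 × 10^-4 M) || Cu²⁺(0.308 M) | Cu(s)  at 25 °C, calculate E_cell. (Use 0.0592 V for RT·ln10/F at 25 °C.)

Both half-cells are Cu²⁺/Cu, so E°_cell = 0. The concentrated side is the cathode; the cell reaction moves Cu²⁺ from high to low concentration with n = 2.
Q = [Cu²⁺]_dilute/[Cu²⁺]_conc = 6.7 × 10^-4/0.308 = 0.00218.
E = 0 − (0.0592/2) log Q = −(0.0592/2)(-2.662) = 0.0788 V.

0.079 V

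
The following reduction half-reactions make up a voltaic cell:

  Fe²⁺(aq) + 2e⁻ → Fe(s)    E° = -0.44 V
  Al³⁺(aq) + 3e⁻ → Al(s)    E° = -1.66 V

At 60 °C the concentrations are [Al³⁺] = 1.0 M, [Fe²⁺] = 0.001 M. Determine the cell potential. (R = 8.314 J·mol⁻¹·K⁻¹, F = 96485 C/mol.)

The Fe²⁺/Fe couple has the higher reduction potential and acts as the cathode, so E°_cell = -0.44 − (-1.66) = 1.22 V.
Balancing electrons gives n = 6; the reaction quotient is Q = [Al³⁺]^2/[Fe²⁺]^3 = 1 × 10^9.
E = E° − (RT/nF) ln Q = 1.22 − (8.314×333)/(6×96485) × (20.723) = 1.220 − 0.099 = 1.121 V.

1.12 V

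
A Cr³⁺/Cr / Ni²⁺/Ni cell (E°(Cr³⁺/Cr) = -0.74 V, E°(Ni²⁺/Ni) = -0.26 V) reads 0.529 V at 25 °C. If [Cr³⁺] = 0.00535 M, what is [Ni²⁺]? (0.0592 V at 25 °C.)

From the Nernst equation, log Q = n(E° − E)/0.0592 = 6(0.48 − 0.529)/0.0592 = -4.966, so Q = 1.08 × 10^-5.
With Q = [Cr³⁺]^2/[Ni²⁺]^3 and the known concentrations, [Ni²⁺]^3 in the denominator gives [Ni²⁺] = 1.4 M.

1.4 M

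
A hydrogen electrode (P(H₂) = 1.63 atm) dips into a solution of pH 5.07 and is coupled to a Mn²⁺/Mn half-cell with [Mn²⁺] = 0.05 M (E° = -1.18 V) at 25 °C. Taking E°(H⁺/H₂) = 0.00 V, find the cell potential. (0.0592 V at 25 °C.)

The hydrogen couple is the cathode, so E°_cell = 1.18 V; n = 2.
[H⁺] = 10^(−5.07) = 8.5 × 10^-6 M, and Q = [Mn²⁺]·P(H₂) / [H⁺]^2 = 1.13 × 10^9.
E = E° − (0.0592/2) log Q = 1.18 − (0.0592/2)(9.051) = 0.912 V.

0.91 V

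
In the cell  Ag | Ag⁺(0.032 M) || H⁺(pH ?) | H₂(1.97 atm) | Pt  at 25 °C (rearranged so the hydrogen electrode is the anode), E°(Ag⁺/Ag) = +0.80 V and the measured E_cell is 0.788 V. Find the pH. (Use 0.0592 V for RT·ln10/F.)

pH = 1.14

E°_cell = 0.80 V and n = 2.
log Q = n(E° − E)/0.0592 = 2×(0.80 − 0.788)/0.0592 = 0.405.
With Q = [H⁺]^2 / ([Ag⁺]^2·P(H₂)), solving for [H⁺] gives log[H⁺] = -1.145, so pH = 1.14.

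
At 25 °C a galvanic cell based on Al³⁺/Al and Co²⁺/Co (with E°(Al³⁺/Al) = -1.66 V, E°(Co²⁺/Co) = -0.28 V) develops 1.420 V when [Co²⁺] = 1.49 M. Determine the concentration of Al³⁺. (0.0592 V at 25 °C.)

0.017 M

From the Nernst equation, log Q = n(E° − E)/0.0592 = 6(1.38 − 1.420)/0.0592 = -4.054, so Q = 8.83 × 10^-5.
With Q = [Al³⁺]^2/[Co²⁺]^3 and the known concentrations, [Al³⁺]^2 in the numerator gives [Al³⁺] = 0.017 M.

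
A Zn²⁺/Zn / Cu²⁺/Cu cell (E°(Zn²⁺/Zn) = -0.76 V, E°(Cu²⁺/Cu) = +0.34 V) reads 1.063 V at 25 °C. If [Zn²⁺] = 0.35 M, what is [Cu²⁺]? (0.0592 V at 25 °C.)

0.02 M

From the Nernst equation, log Q = n(E° − E)/0.0592 = 2(1.10 − 1.063)/0.0592 = 1.250, so Q = 17.8.
With Q = [Zn²⁺]/[Cu²⁺] and the known concentrations, [Cu²⁺] in the denominator gives [Cu²⁺] = 0.02 M.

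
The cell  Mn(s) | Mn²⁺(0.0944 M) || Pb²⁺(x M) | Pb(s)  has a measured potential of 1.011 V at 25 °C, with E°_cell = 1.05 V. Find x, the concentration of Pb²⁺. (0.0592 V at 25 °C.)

0.0045 M

From the Nernst equation, log Q = n(E° − E)/0.0592 = 2(1.05 − 1.011)/0.0592 = 1.318, so Q = 20.8.
With Q = [Mn²⁺]/[Pb²⁺] and the known concentrations, [Pb²⁺] in the denominator gives [Pb²⁺] = 0.0045 M.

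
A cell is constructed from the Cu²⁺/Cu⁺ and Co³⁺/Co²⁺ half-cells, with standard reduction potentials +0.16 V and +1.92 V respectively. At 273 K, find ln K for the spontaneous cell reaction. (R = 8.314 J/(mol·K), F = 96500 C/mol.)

ln K = 74.8

E°_cell = +1.92 − (+0.16) = 1.76 V, with n = 1 electron transferred.
At equilibrium E = 0, so the Nernst equation gives ln K = nFE°/RT = (1)(96500)(1.76)/((8.314)(273)) = 74.83.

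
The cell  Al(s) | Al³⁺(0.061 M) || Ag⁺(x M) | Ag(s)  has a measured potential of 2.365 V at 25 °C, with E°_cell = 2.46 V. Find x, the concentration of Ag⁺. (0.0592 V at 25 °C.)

0.0098 M

From the Nernst equation, log Q = n(E° − E)/0.0592 = 3(2.46 − 2.365)/0.0592 = 4.814, so Q = 6.52 × 10^4.
With Q = [Al³⁺]/[Ag⁺]^3 and the known concentrations, [Ag⁺]^3 in the denominator gives [Ag⁺] = 0.0098 M.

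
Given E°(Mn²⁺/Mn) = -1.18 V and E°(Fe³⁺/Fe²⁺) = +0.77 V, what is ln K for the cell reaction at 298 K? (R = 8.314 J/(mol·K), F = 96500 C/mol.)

E°_cell = +0.77 − (-1.18) = 1.95 V, with n = 2 electrons transferred.
At equilibrium E = 0, so the Nernst equation gives ln K = nFE°/RT = (2)(96500)(1.95)/((8.314)(298)) = 151.90.

ln K = 151.9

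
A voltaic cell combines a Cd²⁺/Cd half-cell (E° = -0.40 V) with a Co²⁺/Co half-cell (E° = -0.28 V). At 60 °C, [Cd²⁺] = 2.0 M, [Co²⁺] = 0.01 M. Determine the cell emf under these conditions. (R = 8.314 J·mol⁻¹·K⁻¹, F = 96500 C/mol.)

The Co²⁺/Co couple has the higher reduction potential and acts as the cathode, so E°_cell = -0.28 − (-0.40) = 0.12 V.
Balancing electrons gives n = 2; the reaction quotient is Q = [Cd²⁺]/[Co²⁺] = 200.
E = E° − (RT/nF) ln Q = 0.12 − (8.314×333)/(2×96500) × (5.298) = 0.120 − 0.076 = 0.044 V.

0.044 V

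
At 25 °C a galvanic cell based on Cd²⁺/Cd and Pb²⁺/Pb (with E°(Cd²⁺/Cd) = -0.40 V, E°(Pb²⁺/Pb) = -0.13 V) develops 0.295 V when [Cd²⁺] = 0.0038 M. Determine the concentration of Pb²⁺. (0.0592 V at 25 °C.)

0.027 M

From the Nernst equation, log Q = n(E° − E)/0.0592 = 2(0.27 − 0.295)/0.0592 = -0.845, so Q = 0.143.
With Q = [Cd²⁺]/[Pb²⁺] and the known concentrations, [Pb²⁺] in the denominator gives [Pb²⁺] = 0.027 M.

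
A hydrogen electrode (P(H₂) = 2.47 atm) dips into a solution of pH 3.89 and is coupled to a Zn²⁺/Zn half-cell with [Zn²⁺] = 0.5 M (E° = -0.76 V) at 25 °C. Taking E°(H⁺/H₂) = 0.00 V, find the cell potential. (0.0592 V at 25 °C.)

0.53 V

The hydrogen couple is the cathode, so E°_cell = 0.76 V; n = 2.
[H⁺] = 10^(−3.89) = 1.3 × 10^-4 M, and Q = [Zn²⁺]·P(H₂) / [H⁺]^2 = 7.44 × 10^7.
E = E° − (0.0592/2) log Q = 0.76 − (0.0592/2)(7.872) = 0.527 V.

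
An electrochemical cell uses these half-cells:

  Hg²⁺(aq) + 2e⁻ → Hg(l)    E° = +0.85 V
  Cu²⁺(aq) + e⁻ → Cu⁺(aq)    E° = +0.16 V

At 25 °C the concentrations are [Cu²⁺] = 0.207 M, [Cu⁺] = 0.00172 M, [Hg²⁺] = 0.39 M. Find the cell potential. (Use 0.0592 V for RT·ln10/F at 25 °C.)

0.555 V

The Hg²⁺/Hg couple has the higher reduction potential and acts as the cathode, so E°_cell = +0.85 − (+0.16) = 0.69 V.
Balancing electrons gives n = 2; the reaction quotient is Q = [Cu²⁺]^2/([Cu⁺]^2·[Hg²⁺]) = 3.71 × 10^4.
At 25 °C, E = E° − (0.0592/n) log Q = 0.69 − (0.0592/2)(4.570) = 0.690 − 0.135 = 0.555 V.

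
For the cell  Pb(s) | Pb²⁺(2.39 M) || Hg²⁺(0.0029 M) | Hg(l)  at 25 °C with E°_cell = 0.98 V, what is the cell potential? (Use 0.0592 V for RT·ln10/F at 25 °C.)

0.894 V

Balancing electrons gives n = 2; the reaction quotient is Q = [Pb²⁺]/[Hg²⁺] = 824.
At 25 °C, E = E° − (0.0592/n) log Q = 0.98 − (0.0592/2)(2.916) = 0.980 − 0.086 = 0.894 V.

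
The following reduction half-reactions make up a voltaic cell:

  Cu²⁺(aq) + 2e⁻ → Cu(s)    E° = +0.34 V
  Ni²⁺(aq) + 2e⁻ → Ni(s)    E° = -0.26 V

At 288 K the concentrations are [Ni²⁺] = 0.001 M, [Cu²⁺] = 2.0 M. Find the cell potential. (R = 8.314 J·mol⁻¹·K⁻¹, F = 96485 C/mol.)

The Cu²⁺/Cu couple has the higher reduction potential and acts as the cathode, so E°_cell = +0.34 − (-0.26) = 0.60 V.
Balancing electrons gives n = 2; the reaction quotient is Q = [Ni²⁺]/[Cu²⁺] = 5 × 10^-4.
E = E° − (RT/nF) ln Q = 0.60 − (8.314×288)/(2×96485) × (-7.601) = 0.600 + 0.094 = 0.694 V.

0.694 V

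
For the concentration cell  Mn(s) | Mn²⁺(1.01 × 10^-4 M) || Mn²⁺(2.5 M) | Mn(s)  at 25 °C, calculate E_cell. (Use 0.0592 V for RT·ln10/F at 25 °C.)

0.13 V

Both half-cells are Mn²⁺/Mn, so E°_cell = 0. The concentrated side is the cathode; the cell reaction moves Mn²⁺ from high to low concentration with n = 2.
Q = [Mn²⁺]_dilute/[Mn²⁺]_conc = 1.01 × 10^-4/2.5 = 4.04 × 10^-5.
E = 0 − (0.0592/2) log Q = −(0.0592/2)(-4.394) = 0.1301 V.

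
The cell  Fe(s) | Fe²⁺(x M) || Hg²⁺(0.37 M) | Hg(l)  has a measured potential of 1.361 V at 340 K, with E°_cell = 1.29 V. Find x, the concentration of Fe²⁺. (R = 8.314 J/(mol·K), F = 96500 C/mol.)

0.0029 M

From the Nernst equation, ln Q = nF(E° − E)/RT = 2×96500×(1.29 − 1.361)/(8.314×340) = -4.848, so Q = 0.00785.
With Q = [Fe²⁺]/[Hg²⁺] and the known concentrations, [Fe²⁺] in the numerator gives [Fe²⁺] = 0.0029 M.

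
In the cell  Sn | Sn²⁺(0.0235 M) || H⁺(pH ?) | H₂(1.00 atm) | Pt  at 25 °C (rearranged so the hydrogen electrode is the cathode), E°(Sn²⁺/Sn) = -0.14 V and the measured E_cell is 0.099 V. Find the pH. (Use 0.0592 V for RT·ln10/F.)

E°_cell = 0.14 V and n = 2.
log Q = n(E° − E)/0.0592 = 2×(0.14 − 0.099)/0.0592 = 1.385.
With Q = [Sn²⁺]·P(H₂) / [H⁺]^2, solving for [H⁺] gives log[H⁺] = -1.507, so pH = 1.51.

pH = 1.51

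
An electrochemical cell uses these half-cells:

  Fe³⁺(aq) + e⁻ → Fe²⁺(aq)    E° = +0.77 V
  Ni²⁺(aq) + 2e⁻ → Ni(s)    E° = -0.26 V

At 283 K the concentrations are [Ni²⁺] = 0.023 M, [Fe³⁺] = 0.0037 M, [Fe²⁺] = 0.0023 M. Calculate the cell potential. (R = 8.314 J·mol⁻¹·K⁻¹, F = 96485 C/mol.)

The Fe³⁺/Fe²⁺ couple has the higher reduction potential and acts as the cathode, so E°_cell = +0.77 − (-0.26) = 1.03 V.
Balancing electrons gives n = 2; the reaction quotient is Q = [Ni²⁺]·[Fe²⁺]^2/[Fe³⁺]^2 = 0.00889.
E = E° − (RT/nF) ln Q = 1.03 − (8.314×283)/(2×96485) × (-4.723) = 1.030 + 0.058 = 1.088 V.

1.09 V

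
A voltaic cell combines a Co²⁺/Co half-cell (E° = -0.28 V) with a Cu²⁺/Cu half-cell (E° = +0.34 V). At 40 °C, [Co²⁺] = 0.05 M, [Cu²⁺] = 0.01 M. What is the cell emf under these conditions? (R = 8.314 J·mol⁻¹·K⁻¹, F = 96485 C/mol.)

The Cu²⁺/Cu couple has the higher reduction potential and acts as the cathode, so E°_cell = +0.34 − (-0.28) = 0.62 V.
Balancing electrons gives n = 2; the reaction quotient is Q = [Co²⁺]/[Cu²⁺] = 5.00.
E = E° − (RT/nF) ln Q = 0.62 − (8.314×313)/(2×96485) × (1.609) = 0.620 − 0.022 = 0.598 V.

0.598 V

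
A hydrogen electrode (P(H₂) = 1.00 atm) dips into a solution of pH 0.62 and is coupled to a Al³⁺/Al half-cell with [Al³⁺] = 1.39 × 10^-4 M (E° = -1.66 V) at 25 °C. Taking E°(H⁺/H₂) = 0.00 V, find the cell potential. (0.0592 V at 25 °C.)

1.70 V

The hydrogen couple is the cathode, so E°_cell = 1.66 V; n = 6.
[H⁺] = 10^(−0.62) = 0.24 M, and Q = [Al³⁺]^2·P(H₂)^3 / [H⁺]^6 = 1.01 × 10^-4.
E = E° − (0.0592/6) log Q = 1.66 − (0.0592/6)(-3.994) = 1.699 V.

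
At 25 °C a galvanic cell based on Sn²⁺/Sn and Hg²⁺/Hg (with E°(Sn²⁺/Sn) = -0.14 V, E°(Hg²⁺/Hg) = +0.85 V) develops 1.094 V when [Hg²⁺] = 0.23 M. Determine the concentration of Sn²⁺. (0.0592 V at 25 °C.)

From the Nernst equation, log Q = n(E° − E)/0.0592 = 2(0.99 − 1.094)/0.0592 = -3.514, so Q = 3.07 × 10^-4.
With Q = [Sn²⁺]/[Hg²⁺] and the known concentrations, [Sn²⁺] in the numerator gives [Sn²⁺] = 7.1 × 10^-5 M.

7.1 × 10^-5 M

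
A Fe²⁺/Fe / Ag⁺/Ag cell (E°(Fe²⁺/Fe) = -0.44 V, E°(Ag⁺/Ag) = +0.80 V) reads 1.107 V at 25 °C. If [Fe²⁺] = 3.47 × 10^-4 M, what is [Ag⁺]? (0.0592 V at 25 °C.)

From the Nernst equation, log Q = n(E° − E)/0.0592 = 2(1.24 − 1.107)/0.0592 = 4.493, so Q = 3.11 × 10^4.
With Q = [Fe²⁺]/[Ag⁺]^2 and the known concentrations, [Ag⁺]^2 in the denominator gives [Ag⁺] = 1.1 × 10^-4 M.

1.1 × 10^-4 M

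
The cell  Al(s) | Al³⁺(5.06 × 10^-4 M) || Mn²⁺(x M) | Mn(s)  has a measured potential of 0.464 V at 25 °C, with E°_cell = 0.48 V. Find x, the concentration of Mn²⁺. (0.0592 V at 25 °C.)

0.0018 M

From the Nernst equation, log Q = n(E° − E)/0.0592 = 6(0.48 − 0.464)/0.0592 = 1.622, so Q = 41.8.
With Q = [Al³⁺]^2/[Mn²⁺]^3 and the known concentrations, [Mn²⁺]^3 in the denominator gives [Mn²⁺] = 0.0018 M.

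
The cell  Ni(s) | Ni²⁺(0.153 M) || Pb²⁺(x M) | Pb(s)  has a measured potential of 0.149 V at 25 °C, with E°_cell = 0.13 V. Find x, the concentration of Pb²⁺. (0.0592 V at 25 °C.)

From the Nernst equation, log Q = n(E° − E)/0.0592 = 2(0.13 − 0.149)/0.0592 = -0.642, so Q = 0.228.
With Q = [Ni²⁺]/[Pb²⁺] and the known concentrations, [Pb²⁺] in the denominator gives [Pb²⁺] = 0.67 M.

0.67 M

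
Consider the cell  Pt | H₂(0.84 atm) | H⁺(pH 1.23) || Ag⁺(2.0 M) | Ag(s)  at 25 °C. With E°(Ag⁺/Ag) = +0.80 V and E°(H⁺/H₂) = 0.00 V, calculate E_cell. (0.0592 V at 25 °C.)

The Ag⁺/Ag couple is the cathode, so E°_cell = 0.80 V; n = 2.
[H⁺] = 10^(−1.23) = 0.059 M, and Q = [H⁺]^2 / ([Ag⁺]^2·P(H₂)) = 0.00103.
E = E° − (0.0592/2) log Q = 0.80 − (0.0592/2)(-2.986) = 0.888 V.

0.89 V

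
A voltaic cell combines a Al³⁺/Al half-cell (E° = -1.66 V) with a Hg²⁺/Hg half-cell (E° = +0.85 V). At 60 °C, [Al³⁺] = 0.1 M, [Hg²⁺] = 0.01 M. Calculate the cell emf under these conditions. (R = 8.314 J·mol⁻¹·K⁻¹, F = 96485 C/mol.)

The Hg²⁺/Hg couple has the higher reduction potential and acts as the cathode, so E°_cell = +0.85 − (-1.66) = 2.51 V.
Balancing electrons gives n = 6; the reaction quotient is Q = [Al³⁺]^2/[Hg²⁺]^3 = 1 × 10^4.
E = E° − (RT/nF) ln Q = 2.51 − (8.314×333)/(6×96485) × (9.210) = 2.510 − 0.044 = 2.466 V.

2.47 V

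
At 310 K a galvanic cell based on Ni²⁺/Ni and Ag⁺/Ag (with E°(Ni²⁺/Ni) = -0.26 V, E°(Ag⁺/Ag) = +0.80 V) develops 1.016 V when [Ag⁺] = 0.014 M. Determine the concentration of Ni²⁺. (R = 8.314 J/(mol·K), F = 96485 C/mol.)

0.0053 M

From the Nernst equation, ln Q = nF(E° − E)/RT = 2×96485×(1.06 − 1.016)/(8.314×310) = 3.294, so Q = 27.0.
With Q = [Ni²⁺]/[Ag⁺]^2 and the known concentrations, [Ni²⁺] in the numerator gives [Ni²⁺] = 0.0053 M.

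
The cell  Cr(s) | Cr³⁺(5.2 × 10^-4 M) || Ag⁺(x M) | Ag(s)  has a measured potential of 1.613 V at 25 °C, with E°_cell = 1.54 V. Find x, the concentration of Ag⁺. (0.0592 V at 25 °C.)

1.4 M

From the Nernst equation, log Q = n(E° − E)/0.0592 = 3(1.54 − 1.613)/0.0592 = -3.699, so Q = 2 × 10^-4.
With Q = [Cr³⁺]/[Ag⁺]^3 and the known concentrations, [Ag⁺]^3 in the denominator gives [Ag⁺] = 1.4 M.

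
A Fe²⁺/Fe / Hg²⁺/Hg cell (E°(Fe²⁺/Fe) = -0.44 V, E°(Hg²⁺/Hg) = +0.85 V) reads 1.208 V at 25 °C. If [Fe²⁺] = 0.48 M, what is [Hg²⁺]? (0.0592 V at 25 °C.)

8.1 × 10^-4 M

From the Nernst equation, log Q = n(E° − E)/0.0592 = 2(1.29 − 1.208)/0.0592 = 2.770, so Q = 589.
With Q = [Fe²⁺]/[Hg²⁺] and the known concentrations, [Hg²⁺] in the denominator gives [Hg²⁺] = 8.1 × 10^-4 M.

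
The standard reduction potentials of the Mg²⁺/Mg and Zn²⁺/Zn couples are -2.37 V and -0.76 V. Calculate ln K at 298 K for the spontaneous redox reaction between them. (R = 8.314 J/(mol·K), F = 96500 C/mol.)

E°_cell = -0.76 − (-2.37) = 1.61 V, with n = 2 electrons transferred.
At equilibrium E = 0, so the Nernst equation gives ln K = nFE°/RT = (2)(96500)(1.61)/((8.314)(298)) = 125.42.

ln K = 125.4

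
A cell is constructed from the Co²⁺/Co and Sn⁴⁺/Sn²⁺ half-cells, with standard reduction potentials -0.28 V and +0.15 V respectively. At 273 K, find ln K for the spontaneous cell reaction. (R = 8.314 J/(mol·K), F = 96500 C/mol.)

E°_cell = +0.15 − (-0.28) = 0.43 V, with n = 2 electrons transferred.
At equilibrium E = 0, so the Nernst equation gives ln K = nFE°/RT = (2)(96500)(0.43)/((8.314)(273)) = 36.56.

ln K = 36.6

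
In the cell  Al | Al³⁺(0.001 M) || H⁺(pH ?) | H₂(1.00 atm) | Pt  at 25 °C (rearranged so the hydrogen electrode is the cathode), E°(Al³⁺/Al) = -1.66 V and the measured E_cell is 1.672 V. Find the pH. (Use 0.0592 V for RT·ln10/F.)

E°_cell = 1.66 V and n = 6.
log Q = n(E° − E)/0.0592 = 6×(1.66 − 1.672)/0.0592 = -1.216.
With Q = [Al³⁺]^2·P(H₂)^3 / [H⁺]^6, solving for [H⁺] gives log[H⁺] = -0.797, so pH = 0.80.

pH = 0.80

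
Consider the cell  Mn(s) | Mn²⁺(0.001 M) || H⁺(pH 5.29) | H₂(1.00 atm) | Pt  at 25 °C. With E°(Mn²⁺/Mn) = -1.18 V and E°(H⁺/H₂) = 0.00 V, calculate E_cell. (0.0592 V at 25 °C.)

The hydrogen couple is the cathode, so E°_cell = 1.18 V; n = 2.
[H⁺] = 10^(−5.29) = 5.1 × 10^-6 M, and Q = [Mn²⁺]·P(H₂) / [H⁺]^2 = 3.8 × 10^7.
E = E° − (0.0592/2) log Q = 1.18 − (0.0592/2)(7.580) = 0.956 V.

0.96 V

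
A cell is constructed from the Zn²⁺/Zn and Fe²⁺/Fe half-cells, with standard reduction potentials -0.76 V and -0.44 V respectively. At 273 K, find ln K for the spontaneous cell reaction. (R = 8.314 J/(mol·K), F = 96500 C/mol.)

ln K = 27.2

E°_cell = -0.44 − (-0.76) = 0.32 V, with n = 2 electrons transferred.
At equilibrium E = 0, so the Nernst equation gives ln K = nFE°/RT = (2)(96500)(0.32)/((8.314)(273)) = 27.21.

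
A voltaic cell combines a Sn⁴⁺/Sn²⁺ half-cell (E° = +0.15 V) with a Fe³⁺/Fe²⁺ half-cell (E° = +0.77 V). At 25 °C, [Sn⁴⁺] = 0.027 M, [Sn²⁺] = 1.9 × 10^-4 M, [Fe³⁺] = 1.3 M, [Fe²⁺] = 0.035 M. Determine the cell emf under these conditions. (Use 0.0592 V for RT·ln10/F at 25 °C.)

The Fe³⁺/Fe²⁺ couple has the higher reduction potential and acts as the cathode, so E°_cell = +0.77 − (+0.15) = 0.62 V.
Balancing electrons gives n = 2; the reaction quotient is Q = [Sn⁴⁺]·[Fe²⁺]^2/([Sn²⁺]·[Fe³⁺]^2) = 0.103.
At 25 °C, E = E° − (0.0592/n) log Q = 0.62 − (0.0592/2)(-0.987) = 0.620 + 0.029 = 0.649 V.

0.649 V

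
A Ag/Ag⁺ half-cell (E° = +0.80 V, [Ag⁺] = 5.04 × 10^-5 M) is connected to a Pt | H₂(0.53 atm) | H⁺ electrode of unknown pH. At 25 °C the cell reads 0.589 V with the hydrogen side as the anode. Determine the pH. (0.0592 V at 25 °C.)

pH = 0.87

E°_cell = 0.80 V and n = 2.
log Q = n(E° − E)/0.0592 = 2×(0.80 − 0.589)/0.0592 = 7.128.
With Q = [H⁺]^2 / ([Ag⁺]^2·P(H₂)), solving for [H⁺] gives log[H⁺] = -0.871, so pH = 0.87.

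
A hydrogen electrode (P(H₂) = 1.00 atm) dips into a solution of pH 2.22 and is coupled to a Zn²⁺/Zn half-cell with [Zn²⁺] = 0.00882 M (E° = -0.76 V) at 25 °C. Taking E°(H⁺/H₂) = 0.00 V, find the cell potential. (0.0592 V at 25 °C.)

The hydrogen couple is the cathode, so E°_cell = 0.76 V; n = 2.
[H⁺] = 10^(−2.22) = 0.0060 M, and Q = [Zn²⁺]·P(H₂) / [H⁺]^2 = 243.
E = E° − (0.0592/2) log Q = 0.76 − (0.0592/2)(2.385) = 0.689 V.

0.69 V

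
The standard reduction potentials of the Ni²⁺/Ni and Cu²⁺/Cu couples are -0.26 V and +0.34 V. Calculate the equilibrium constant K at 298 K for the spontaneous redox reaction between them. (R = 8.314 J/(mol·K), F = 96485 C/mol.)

2 × 10^20

E°_cell = +0.34 − (-0.26) = 0.60 V, with n = 2 electrons transferred.
At equilibrium E = 0, so the Nernst equation gives ln K = nFE°/RT = (2)(96485)(0.60)/((8.314)(298)) = 46.73.
K = e^46.73 = 2 × 10^20.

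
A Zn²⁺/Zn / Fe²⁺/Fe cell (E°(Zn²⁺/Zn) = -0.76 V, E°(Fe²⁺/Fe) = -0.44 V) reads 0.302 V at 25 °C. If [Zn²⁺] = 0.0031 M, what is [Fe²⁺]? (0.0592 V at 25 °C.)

7.6 × 10^-4 M

From the Nernst equation, log Q = n(E° − E)/0.0592 = 2(0.32 − 0.302)/0.0592 = 0.608, so Q = 4.06.
With Q = [Zn²⁺]/[Fe²⁺] and the known concentrations, [Fe²⁺] in the denominator gives [Fe²⁺] = 7.6 × 10^-4 M.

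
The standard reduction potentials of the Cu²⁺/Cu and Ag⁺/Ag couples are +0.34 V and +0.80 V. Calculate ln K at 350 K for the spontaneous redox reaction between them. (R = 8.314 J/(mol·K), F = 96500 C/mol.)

E°_cell = +0.80 − (+0.34) = 0.46 V, with n = 2 electrons transferred.
At equilibrium E = 0, so the Nernst equation gives ln K = nFE°/RT = (2)(96500)(0.46)/((8.314)(350)) = 30.51.

ln K = 30.5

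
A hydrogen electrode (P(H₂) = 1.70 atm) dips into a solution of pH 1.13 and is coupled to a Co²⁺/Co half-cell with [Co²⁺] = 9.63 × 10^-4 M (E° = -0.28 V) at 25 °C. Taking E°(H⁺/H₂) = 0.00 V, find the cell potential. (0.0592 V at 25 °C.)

The hydrogen couple is the cathode, so E°_cell = 0.28 V; n = 2.
[H⁺] = 10^(−1.13) = 0.074 M, and Q = [Co²⁺]·P(H₂) / [H⁺]^2 = 0.298.
E = E° − (0.0592/2) log Q = 0.28 − (0.0592/2)(-0.526) = 0.296 V.

0.30 V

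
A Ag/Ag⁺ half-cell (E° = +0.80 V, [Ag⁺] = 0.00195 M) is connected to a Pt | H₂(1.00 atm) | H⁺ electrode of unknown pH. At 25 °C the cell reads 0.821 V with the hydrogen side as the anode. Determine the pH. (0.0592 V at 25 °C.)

E°_cell = 0.80 V and n = 2.
log Q = n(E° − E)/0.0592 = 2×(0.80 − 0.821)/0.0592 = -0.709.
With Q = [H⁺]^2 / ([Ag⁺]^2·P(H₂)), solving for [H⁺] gives log[H⁺] = -3.065, so pH = 3.06.

pH = 3.06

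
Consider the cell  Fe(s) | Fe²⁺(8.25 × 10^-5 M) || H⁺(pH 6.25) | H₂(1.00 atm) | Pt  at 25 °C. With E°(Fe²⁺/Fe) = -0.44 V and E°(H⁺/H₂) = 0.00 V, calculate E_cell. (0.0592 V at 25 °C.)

The hydrogen couple is the cathode, so E°_cell = 0.44 V; n = 2.
[H⁺] = 10^(−6.25) = 5.6 × 10^-7 M, and Q = [Fe²⁺]·P(H₂) / [H⁺]^2 = 2.61 × 10^8.
E = E° − (0.0592/2) log Q = 0.44 − (0.0592/2)(8.416) = 0.191 V.

0.19 V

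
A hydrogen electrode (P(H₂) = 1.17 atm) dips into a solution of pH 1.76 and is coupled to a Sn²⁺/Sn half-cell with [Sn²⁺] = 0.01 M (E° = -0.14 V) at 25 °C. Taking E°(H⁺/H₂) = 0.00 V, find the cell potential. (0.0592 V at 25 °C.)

The hydrogen couple is the cathode, so E°_cell = 0.14 V; n = 2.
[H⁺] = 10^(−1.76) = 0.017 M, and Q = [Sn²⁺]·P(H₂) / [H⁺]^2 = 38.7.
E = E° − (0.0592/2) log Q = 0.14 − (0.0592/2)(1.588) = 0.093 V.

0.093 V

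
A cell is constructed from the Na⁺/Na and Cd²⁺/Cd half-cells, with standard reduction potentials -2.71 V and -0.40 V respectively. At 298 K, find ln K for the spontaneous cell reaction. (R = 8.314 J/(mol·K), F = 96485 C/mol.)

E°_cell = -0.40 − (-2.71) = 2.31 V, with n = 2 electrons transferred.
At equilibrium E = 0, so the Nernst equation gives ln K = nFE°/RT = (2)(96485)(2.31)/((8.314)(298)) = 179.92.

ln K = 179.9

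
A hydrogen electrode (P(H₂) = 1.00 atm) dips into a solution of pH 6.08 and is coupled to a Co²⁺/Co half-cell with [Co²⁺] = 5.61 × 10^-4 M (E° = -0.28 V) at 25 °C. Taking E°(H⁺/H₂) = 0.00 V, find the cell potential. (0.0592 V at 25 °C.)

0.016 V

The hydrogen couple is the cathode, so E°_cell = 0.28 V; n = 2.
[H⁺] = 10^(−6.08) = 8.3 × 10^-7 M, and Q = [Co²⁺]·P(H₂) / [H⁺]^2 = 8.11 × 10^8.
E = E° − (0.0592/2) log Q = 0.28 − (0.0592/2)(8.909) = 0.016 V.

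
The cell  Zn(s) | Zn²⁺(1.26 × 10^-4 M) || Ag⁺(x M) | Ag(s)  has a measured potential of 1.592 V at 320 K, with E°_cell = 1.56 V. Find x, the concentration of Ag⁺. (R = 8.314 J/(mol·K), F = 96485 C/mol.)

0.036 M

From the Nernst equation, ln Q = nF(E° − E)/RT = 2×96485×(1.56 − 1.592)/(8.314×320) = -2.321, so Q = 0.0982.
With Q = [Zn²⁺]/[Ag⁺]^2 and the known concentrations, [Ag⁺]^2 in the denominator gives [Ag⁺] = 0.036 M.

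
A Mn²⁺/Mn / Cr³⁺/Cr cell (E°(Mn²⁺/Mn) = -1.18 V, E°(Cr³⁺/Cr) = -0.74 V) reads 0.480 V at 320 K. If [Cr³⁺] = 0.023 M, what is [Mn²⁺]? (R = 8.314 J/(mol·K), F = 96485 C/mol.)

0.0044 M

From the Nernst equation, ln Q = nF(E° − E)/RT = 6×96485×(0.44 − 0.480)/(8.314×320) = -8.704, so Q = 1.66 × 10^-4.
With Q = [Mn²⁺]^3/[Cr³⁺]^2 and the known concentrations, [Mn²⁺]^3 in the numerator gives [Mn²⁺] = 0.0044 M.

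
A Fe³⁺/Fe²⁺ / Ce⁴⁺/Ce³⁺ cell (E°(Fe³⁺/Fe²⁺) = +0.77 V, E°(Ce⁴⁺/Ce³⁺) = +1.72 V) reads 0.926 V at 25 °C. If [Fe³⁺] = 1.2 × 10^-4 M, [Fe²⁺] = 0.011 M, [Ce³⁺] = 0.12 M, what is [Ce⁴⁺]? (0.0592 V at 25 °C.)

5.1 × 10^-4 M

From the Nernst equation, log Q = n(E° − E)/0.0592 = 1(0.95 − 0.926)/0.0592 = 0.405, so Q = 2.54.
With Q = [Fe³⁺]·[Ce³⁺]/([Fe²⁺]·[Ce⁴⁺]) and the known concentrations, [Ce⁴⁺] in the denominator gives [Ce⁴⁺] = 5.1 × 10^-4 M.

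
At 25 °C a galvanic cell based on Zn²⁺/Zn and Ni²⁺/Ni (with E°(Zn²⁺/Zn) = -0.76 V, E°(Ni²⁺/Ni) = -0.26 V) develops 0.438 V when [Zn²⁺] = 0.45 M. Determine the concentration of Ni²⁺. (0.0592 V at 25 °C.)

0.0036 M

From the Nernst equation, log Q = n(E° − E)/0.0592 = 2(0.50 − 0.438)/0.0592 = 2.095, so Q = 124.
With Q = [Zn²⁺]/[Ni²⁺] and the known concentrations, [Ni²⁺] in the denominator gives [Ni²⁺] = 0.0036 M.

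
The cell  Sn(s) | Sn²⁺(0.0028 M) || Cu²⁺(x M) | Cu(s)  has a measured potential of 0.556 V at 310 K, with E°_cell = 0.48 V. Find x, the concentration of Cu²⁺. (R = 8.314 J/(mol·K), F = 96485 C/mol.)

From the Nernst equation, ln Q = nF(E° − E)/RT = 2×96485×(0.48 − 0.556)/(8.314×310) = -5.690, so Q = 0.00338.
With Q = [Sn²⁺]/[Cu²⁺] and the known concentrations, [Cu²⁺] in the denominator gives [Cu²⁺] = 0.83 M.

0.83 M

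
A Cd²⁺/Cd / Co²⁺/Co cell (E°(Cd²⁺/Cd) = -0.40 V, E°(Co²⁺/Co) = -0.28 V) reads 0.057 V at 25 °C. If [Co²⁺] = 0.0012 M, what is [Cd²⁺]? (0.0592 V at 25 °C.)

0.16 M

From the Nernst equation, log Q = n(E° − E)/0.0592 = 2(0.12 − 0.057)/0.0592 = 2.128, so Q = 134.
With Q = [Cd²⁺]/[Co²⁺] and the known concentrations, [Cd²⁺] in the numerator gives [Cd²⁺] = 0.16 M.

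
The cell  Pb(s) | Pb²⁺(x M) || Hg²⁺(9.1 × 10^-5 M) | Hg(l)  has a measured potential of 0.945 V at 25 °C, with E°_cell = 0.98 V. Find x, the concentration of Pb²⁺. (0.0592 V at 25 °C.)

From the Nernst equation, log Q = n(E° − E)/0.0592 = 2(0.98 − 0.945)/0.0592 = 1.182, so Q = 15.2.
With Q = [Pb²⁺]/[Hg²⁺] and the known concentrations, [Pb²⁺] in the numerator gives [Pb²⁺] = 0.0014 M.

0.0014 M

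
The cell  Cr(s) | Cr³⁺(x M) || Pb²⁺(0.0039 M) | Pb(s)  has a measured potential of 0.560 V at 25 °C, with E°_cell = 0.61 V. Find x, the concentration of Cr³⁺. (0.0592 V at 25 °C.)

0.083 M

From the Nernst equation, log Q = n(E° − E)/0.0592 = 6(0.61 − 0.560)/0.0592 = 5.068, so Q = 1.17 × 10^5.
With Q = [Cr³⁺]^2/[Pb²⁺]^3 and the known concentrations, [Cr³⁺]^2 in the numerator gives [Cr³⁺] = 0.083 M.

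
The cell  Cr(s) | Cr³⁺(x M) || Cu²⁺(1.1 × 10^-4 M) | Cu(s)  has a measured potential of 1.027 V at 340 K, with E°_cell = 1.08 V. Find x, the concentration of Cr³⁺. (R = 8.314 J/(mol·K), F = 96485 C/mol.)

2.6 × 10^-4 M

From the Nernst equation, ln Q = nF(E° − E)/RT = 6×96485×(1.08 − 1.027)/(8.314×340) = 10.854, so Q = 5.18 × 10^4.
With Q = [Cr³⁺]^2/[Cu²⁺]^3 and the known concentrations, [Cr³⁺]^2 in the numerator gives [Cr³⁺] = 2.6 × 10^-4 M.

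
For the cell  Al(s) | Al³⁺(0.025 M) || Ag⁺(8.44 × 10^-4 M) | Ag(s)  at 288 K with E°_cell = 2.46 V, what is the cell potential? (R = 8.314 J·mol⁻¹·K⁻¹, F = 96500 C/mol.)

2.31 V

Balancing electrons gives n = 3; the reaction quotient is Q = [Al³⁺]/[Ag⁺]^3 = 4.16 × 10^7.
E = E° − (RT/nF) ln Q = 2.46 − (8.314×288)/(3×96500) × (17.543) = 2.460 − 0.145 = 2.315 V.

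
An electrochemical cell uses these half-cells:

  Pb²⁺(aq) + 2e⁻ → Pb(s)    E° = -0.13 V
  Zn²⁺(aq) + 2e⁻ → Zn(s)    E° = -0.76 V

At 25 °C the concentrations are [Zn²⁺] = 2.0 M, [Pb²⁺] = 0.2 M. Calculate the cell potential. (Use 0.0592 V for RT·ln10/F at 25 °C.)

The Pb²⁺/Pb couple has the higher reduction potential and acts as the cathode, so E°_cell = -0.13 − (-0.76) = 0.63 V.
Balancing electrons gives n = 2; the reaction quotient is Q = [Zn²⁺]/[Pb²⁺] = 10.0.
At 25 °C, E = E° − (0.0592/n) log Q = 0.63 − (0.0592/2)(1.000) = 0.630 − 0.030 = 0.600 V.

0.600 V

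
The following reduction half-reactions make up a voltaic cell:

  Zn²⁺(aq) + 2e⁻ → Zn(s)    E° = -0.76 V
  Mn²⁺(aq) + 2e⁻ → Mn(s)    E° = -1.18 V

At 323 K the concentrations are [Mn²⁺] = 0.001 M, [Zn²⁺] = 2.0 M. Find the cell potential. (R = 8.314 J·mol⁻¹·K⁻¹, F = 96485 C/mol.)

The Zn²⁺/Zn couple has the higher reduction potential and acts as the cathode, so E°_cell = -0.76 − (-1.18) = 0.42 V.
Balancing electrons gives n = 2; the reaction quotient is Q = [Mn²⁺]/[Zn²⁺] = 5 × 10^-4.
E = E° − (RT/nF) ln Q = 0.42 − (8.314×323)/(2×96485) × (-7.601) = 0.420 + 0.106 = 0.526 V.

0.526 V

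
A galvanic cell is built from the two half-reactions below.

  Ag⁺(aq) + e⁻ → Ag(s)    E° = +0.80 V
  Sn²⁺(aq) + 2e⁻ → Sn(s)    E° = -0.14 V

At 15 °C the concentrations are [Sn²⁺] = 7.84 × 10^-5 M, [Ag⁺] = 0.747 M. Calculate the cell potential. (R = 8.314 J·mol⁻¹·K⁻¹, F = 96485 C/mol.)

1.05 V

The Ag⁺/Ag couple has the higher reduction potential and acts as the cathode, so E°_cell = +0.80 − (-0.14) = 0.94 V.
Balancing electrons gives n = 2; the reaction quotient is Q = [Sn²⁺]/[Ag⁺]^2 = 1.4 × 10^-4.
E = E° − (RT/nF) ln Q = 0.94 − (8.314×288)/(2×96485) × (-8.870) = 0.940 + 0.110 = 1.050 V.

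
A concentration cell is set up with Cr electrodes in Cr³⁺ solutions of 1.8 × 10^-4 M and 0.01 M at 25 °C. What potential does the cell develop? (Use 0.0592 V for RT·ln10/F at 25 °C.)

0.034 V

Both half-cells are Cr³⁺/Cr, so E°_cell = 0. The concentrated side is the cathode; the cell reaction moves Cr³⁺ from high to low concentration with n = 3.
Q = [Cr³⁺]_dilute/[Cr³⁺]_conc = 1.8 × 10^-4/0.01 = 0.0180.
E = 0 − (0.0592/3) log Q = −(0.0592/3)(-1.745) = 0.0344 V.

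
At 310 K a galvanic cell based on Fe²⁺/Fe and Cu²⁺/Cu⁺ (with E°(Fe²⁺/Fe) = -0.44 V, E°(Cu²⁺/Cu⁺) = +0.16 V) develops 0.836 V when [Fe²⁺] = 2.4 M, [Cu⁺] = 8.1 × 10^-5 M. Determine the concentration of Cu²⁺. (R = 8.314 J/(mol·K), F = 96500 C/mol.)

0.86 M

From the Nernst equation, ln Q = nF(E° − E)/RT = 2×96500×(0.60 − 0.836)/(8.314×310) = -17.672, so Q = 2.11 × 10^-8.
With Q = [Fe²⁺]·[Cu⁺]^2/[Cu²⁺]^2 and the known concentrations, [Cu²⁺]^2 in the denominator gives [Cu²⁺] = 0.86 M.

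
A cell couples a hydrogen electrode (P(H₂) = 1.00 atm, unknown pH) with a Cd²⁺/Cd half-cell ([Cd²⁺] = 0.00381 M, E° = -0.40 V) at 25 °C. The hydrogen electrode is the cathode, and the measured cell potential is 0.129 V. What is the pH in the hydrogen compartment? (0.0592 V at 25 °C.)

E°_cell = 0.40 V and n = 2.
log Q = n(E° − E)/0.0592 = 2×(0.40 − 0.129)/0.0592 = 9.155.
With Q = [Cd²⁺]·P(H₂) / [H⁺]^2, solving for [H⁺] gives log[H⁺] = -5.787, so pH = 5.79.

pH = 5.79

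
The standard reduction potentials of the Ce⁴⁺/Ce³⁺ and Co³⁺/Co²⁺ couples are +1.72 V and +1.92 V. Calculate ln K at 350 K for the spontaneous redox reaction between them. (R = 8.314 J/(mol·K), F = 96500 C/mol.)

E°_cell = +1.92 − (+1.72) = 0.20 V, with n = 1 electron transferred.
At equilibrium E = 0, so the Nernst equation gives ln K = nFE°/RT = (1)(96500)(0.20)/((8.314)(350)) = 6.63.

ln K = 6.6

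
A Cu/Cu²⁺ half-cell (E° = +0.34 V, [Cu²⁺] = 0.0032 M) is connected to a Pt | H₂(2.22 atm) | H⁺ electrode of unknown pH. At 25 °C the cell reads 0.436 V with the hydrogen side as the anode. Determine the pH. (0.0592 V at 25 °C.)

pH = 2.70

E°_cell = 0.34 V and n = 2.
log Q = n(E° − E)/0.0592 = 2×(0.34 − 0.436)/0.0592 = -3.243.
With Q = [H⁺]^2 / ([Cu²⁺]·P(H₂)), solving for [H⁺] gives log[H⁺] = -2.696, so pH = 2.70.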